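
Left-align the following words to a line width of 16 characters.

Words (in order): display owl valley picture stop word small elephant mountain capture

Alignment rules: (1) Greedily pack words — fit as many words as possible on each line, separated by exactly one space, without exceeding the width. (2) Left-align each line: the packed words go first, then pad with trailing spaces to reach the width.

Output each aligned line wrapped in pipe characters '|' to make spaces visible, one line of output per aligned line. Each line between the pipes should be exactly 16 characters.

Line 1: ['display', 'owl'] (min_width=11, slack=5)
Line 2: ['valley', 'picture'] (min_width=14, slack=2)
Line 3: ['stop', 'word', 'small'] (min_width=15, slack=1)
Line 4: ['elephant'] (min_width=8, slack=8)
Line 5: ['mountain', 'capture'] (min_width=16, slack=0)

Answer: |display owl     |
|valley picture  |
|stop word small |
|elephant        |
|mountain capture|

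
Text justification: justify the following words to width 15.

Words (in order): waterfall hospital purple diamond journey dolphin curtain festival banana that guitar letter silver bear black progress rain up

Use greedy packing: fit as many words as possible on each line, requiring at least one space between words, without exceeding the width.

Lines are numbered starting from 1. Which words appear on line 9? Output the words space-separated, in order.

Answer: progress rain

Derivation:
Line 1: ['waterfall'] (min_width=9, slack=6)
Line 2: ['hospital', 'purple'] (min_width=15, slack=0)
Line 3: ['diamond', 'journey'] (min_width=15, slack=0)
Line 4: ['dolphin', 'curtain'] (min_width=15, slack=0)
Line 5: ['festival', 'banana'] (min_width=15, slack=0)
Line 6: ['that', 'guitar'] (min_width=11, slack=4)
Line 7: ['letter', 'silver'] (min_width=13, slack=2)
Line 8: ['bear', 'black'] (min_width=10, slack=5)
Line 9: ['progress', 'rain'] (min_width=13, slack=2)
Line 10: ['up'] (min_width=2, slack=13)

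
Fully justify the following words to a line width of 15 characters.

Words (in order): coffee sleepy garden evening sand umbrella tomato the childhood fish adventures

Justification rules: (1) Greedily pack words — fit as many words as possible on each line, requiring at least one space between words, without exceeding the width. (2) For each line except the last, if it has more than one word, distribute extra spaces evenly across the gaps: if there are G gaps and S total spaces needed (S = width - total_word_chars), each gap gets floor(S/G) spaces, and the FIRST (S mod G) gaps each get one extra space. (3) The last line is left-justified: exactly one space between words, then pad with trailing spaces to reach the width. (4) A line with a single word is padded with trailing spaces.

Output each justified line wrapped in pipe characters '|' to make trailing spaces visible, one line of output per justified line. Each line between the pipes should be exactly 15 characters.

Answer: |coffee   sleepy|
|garden  evening|
|sand   umbrella|
|tomato      the|
|childhood  fish|
|adventures     |

Derivation:
Line 1: ['coffee', 'sleepy'] (min_width=13, slack=2)
Line 2: ['garden', 'evening'] (min_width=14, slack=1)
Line 3: ['sand', 'umbrella'] (min_width=13, slack=2)
Line 4: ['tomato', 'the'] (min_width=10, slack=5)
Line 5: ['childhood', 'fish'] (min_width=14, slack=1)
Line 6: ['adventures'] (min_width=10, slack=5)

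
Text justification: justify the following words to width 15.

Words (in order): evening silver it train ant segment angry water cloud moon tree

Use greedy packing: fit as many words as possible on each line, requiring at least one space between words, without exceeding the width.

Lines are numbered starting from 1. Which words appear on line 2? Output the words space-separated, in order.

Line 1: ['evening', 'silver'] (min_width=14, slack=1)
Line 2: ['it', 'train', 'ant'] (min_width=12, slack=3)
Line 3: ['segment', 'angry'] (min_width=13, slack=2)
Line 4: ['water', 'cloud'] (min_width=11, slack=4)
Line 5: ['moon', 'tree'] (min_width=9, slack=6)

Answer: it train ant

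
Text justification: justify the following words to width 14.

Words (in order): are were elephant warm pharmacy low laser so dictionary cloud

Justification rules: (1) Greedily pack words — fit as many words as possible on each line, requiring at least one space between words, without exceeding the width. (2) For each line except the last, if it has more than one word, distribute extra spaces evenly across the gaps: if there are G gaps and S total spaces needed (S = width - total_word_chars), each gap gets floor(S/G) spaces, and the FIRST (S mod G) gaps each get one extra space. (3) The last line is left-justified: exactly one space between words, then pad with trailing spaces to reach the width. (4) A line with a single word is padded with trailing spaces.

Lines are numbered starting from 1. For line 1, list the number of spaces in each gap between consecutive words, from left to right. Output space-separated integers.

Line 1: ['are', 'were'] (min_width=8, slack=6)
Line 2: ['elephant', 'warm'] (min_width=13, slack=1)
Line 3: ['pharmacy', 'low'] (min_width=12, slack=2)
Line 4: ['laser', 'so'] (min_width=8, slack=6)
Line 5: ['dictionary'] (min_width=10, slack=4)
Line 6: ['cloud'] (min_width=5, slack=9)

Answer: 7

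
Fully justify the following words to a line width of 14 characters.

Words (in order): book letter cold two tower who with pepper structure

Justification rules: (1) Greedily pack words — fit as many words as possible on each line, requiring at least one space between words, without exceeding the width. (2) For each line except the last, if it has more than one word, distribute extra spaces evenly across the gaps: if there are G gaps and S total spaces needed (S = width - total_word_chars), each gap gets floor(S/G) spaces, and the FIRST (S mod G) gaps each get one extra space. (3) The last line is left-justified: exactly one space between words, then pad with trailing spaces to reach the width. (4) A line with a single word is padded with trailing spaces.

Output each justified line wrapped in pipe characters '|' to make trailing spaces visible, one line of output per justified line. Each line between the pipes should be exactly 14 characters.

Line 1: ['book', 'letter'] (min_width=11, slack=3)
Line 2: ['cold', 'two', 'tower'] (min_width=14, slack=0)
Line 3: ['who', 'with'] (min_width=8, slack=6)
Line 4: ['pepper'] (min_width=6, slack=8)
Line 5: ['structure'] (min_width=9, slack=5)

Answer: |book    letter|
|cold two tower|
|who       with|
|pepper        |
|structure     |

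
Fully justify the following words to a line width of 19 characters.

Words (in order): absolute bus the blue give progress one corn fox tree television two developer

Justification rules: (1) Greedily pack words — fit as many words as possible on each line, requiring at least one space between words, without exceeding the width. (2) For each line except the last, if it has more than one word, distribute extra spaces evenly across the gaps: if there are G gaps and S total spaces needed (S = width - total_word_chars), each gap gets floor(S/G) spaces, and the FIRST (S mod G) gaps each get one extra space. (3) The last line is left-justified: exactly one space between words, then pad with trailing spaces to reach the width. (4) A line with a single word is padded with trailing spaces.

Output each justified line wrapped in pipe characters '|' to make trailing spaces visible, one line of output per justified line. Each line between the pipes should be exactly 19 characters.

Line 1: ['absolute', 'bus', 'the'] (min_width=16, slack=3)
Line 2: ['blue', 'give', 'progress'] (min_width=18, slack=1)
Line 3: ['one', 'corn', 'fox', 'tree'] (min_width=17, slack=2)
Line 4: ['television', 'two'] (min_width=14, slack=5)
Line 5: ['developer'] (min_width=9, slack=10)

Answer: |absolute   bus  the|
|blue  give progress|
|one  corn  fox tree|
|television      two|
|developer          |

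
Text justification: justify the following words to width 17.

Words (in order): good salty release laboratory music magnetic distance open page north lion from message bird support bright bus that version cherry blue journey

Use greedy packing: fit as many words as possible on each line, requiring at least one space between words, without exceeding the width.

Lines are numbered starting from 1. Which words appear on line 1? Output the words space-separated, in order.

Answer: good salty

Derivation:
Line 1: ['good', 'salty'] (min_width=10, slack=7)
Line 2: ['release'] (min_width=7, slack=10)
Line 3: ['laboratory', 'music'] (min_width=16, slack=1)
Line 4: ['magnetic', 'distance'] (min_width=17, slack=0)
Line 5: ['open', 'page', 'north'] (min_width=15, slack=2)
Line 6: ['lion', 'from', 'message'] (min_width=17, slack=0)
Line 7: ['bird', 'support'] (min_width=12, slack=5)
Line 8: ['bright', 'bus', 'that'] (min_width=15, slack=2)
Line 9: ['version', 'cherry'] (min_width=14, slack=3)
Line 10: ['blue', 'journey'] (min_width=12, slack=5)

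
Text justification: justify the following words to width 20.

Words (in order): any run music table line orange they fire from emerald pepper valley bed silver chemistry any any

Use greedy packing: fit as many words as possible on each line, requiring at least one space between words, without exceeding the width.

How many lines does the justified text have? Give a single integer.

Answer: 6

Derivation:
Line 1: ['any', 'run', 'music', 'table'] (min_width=19, slack=1)
Line 2: ['line', 'orange', 'they'] (min_width=16, slack=4)
Line 3: ['fire', 'from', 'emerald'] (min_width=17, slack=3)
Line 4: ['pepper', 'valley', 'bed'] (min_width=17, slack=3)
Line 5: ['silver', 'chemistry', 'any'] (min_width=20, slack=0)
Line 6: ['any'] (min_width=3, slack=17)
Total lines: 6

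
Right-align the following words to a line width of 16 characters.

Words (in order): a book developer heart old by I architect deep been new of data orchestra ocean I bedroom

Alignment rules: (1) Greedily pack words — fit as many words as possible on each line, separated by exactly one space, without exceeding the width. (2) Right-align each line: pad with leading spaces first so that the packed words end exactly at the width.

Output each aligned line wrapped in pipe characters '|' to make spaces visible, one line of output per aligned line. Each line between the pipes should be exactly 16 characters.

Line 1: ['a', 'book', 'developer'] (min_width=16, slack=0)
Line 2: ['heart', 'old', 'by', 'I'] (min_width=14, slack=2)
Line 3: ['architect', 'deep'] (min_width=14, slack=2)
Line 4: ['been', 'new', 'of', 'data'] (min_width=16, slack=0)
Line 5: ['orchestra', 'ocean'] (min_width=15, slack=1)
Line 6: ['I', 'bedroom'] (min_width=9, slack=7)

Answer: |a book developer|
|  heart old by I|
|  architect deep|
|been new of data|
| orchestra ocean|
|       I bedroom|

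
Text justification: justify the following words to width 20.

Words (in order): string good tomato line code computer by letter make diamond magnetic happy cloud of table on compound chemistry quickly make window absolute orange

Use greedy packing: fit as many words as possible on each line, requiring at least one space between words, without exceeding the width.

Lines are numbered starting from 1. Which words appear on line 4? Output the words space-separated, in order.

Line 1: ['string', 'good', 'tomato'] (min_width=18, slack=2)
Line 2: ['line', 'code', 'computer'] (min_width=18, slack=2)
Line 3: ['by', 'letter', 'make'] (min_width=14, slack=6)
Line 4: ['diamond', 'magnetic'] (min_width=16, slack=4)
Line 5: ['happy', 'cloud', 'of', 'table'] (min_width=20, slack=0)
Line 6: ['on', 'compound'] (min_width=11, slack=9)
Line 7: ['chemistry', 'quickly'] (min_width=17, slack=3)
Line 8: ['make', 'window', 'absolute'] (min_width=20, slack=0)
Line 9: ['orange'] (min_width=6, slack=14)

Answer: diamond magnetic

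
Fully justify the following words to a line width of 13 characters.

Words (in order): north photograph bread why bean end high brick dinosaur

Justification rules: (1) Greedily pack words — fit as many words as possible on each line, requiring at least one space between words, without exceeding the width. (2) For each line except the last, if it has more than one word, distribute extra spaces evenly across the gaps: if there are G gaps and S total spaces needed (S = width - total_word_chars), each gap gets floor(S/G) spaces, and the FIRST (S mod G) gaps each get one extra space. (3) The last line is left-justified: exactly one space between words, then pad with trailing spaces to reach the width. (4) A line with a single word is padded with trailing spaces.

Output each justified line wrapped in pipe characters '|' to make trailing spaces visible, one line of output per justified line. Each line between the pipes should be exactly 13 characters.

Answer: |north        |
|photograph   |
|bread     why|
|bean end high|
|brick        |
|dinosaur     |

Derivation:
Line 1: ['north'] (min_width=5, slack=8)
Line 2: ['photograph'] (min_width=10, slack=3)
Line 3: ['bread', 'why'] (min_width=9, slack=4)
Line 4: ['bean', 'end', 'high'] (min_width=13, slack=0)
Line 5: ['brick'] (min_width=5, slack=8)
Line 6: ['dinosaur'] (min_width=8, slack=5)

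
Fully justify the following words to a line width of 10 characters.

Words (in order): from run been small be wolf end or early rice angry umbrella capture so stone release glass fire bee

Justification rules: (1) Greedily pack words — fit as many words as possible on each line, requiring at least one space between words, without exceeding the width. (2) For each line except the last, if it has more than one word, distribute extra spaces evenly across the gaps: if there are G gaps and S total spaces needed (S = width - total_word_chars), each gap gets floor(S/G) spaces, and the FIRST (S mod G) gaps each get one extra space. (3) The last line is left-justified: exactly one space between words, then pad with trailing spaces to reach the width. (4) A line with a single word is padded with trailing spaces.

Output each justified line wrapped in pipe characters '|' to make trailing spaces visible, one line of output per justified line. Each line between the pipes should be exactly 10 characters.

Line 1: ['from', 'run'] (min_width=8, slack=2)
Line 2: ['been', 'small'] (min_width=10, slack=0)
Line 3: ['be', 'wolf'] (min_width=7, slack=3)
Line 4: ['end', 'or'] (min_width=6, slack=4)
Line 5: ['early', 'rice'] (min_width=10, slack=0)
Line 6: ['angry'] (min_width=5, slack=5)
Line 7: ['umbrella'] (min_width=8, slack=2)
Line 8: ['capture', 'so'] (min_width=10, slack=0)
Line 9: ['stone'] (min_width=5, slack=5)
Line 10: ['release'] (min_width=7, slack=3)
Line 11: ['glass', 'fire'] (min_width=10, slack=0)
Line 12: ['bee'] (min_width=3, slack=7)

Answer: |from   run|
|been small|
|be    wolf|
|end     or|
|early rice|
|angry     |
|umbrella  |
|capture so|
|stone     |
|release   |
|glass fire|
|bee       |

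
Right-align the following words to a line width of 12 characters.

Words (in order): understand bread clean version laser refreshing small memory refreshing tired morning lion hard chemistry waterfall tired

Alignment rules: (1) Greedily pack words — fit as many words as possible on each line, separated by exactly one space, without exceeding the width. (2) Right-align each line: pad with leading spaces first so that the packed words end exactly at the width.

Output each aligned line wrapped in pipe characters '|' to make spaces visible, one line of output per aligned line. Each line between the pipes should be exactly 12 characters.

Line 1: ['understand'] (min_width=10, slack=2)
Line 2: ['bread', 'clean'] (min_width=11, slack=1)
Line 3: ['version'] (min_width=7, slack=5)
Line 4: ['laser'] (min_width=5, slack=7)
Line 5: ['refreshing'] (min_width=10, slack=2)
Line 6: ['small', 'memory'] (min_width=12, slack=0)
Line 7: ['refreshing'] (min_width=10, slack=2)
Line 8: ['tired'] (min_width=5, slack=7)
Line 9: ['morning', 'lion'] (min_width=12, slack=0)
Line 10: ['hard'] (min_width=4, slack=8)
Line 11: ['chemistry'] (min_width=9, slack=3)
Line 12: ['waterfall'] (min_width=9, slack=3)
Line 13: ['tired'] (min_width=5, slack=7)

Answer: |  understand|
| bread clean|
|     version|
|       laser|
|  refreshing|
|small memory|
|  refreshing|
|       tired|
|morning lion|
|        hard|
|   chemistry|
|   waterfall|
|       tired|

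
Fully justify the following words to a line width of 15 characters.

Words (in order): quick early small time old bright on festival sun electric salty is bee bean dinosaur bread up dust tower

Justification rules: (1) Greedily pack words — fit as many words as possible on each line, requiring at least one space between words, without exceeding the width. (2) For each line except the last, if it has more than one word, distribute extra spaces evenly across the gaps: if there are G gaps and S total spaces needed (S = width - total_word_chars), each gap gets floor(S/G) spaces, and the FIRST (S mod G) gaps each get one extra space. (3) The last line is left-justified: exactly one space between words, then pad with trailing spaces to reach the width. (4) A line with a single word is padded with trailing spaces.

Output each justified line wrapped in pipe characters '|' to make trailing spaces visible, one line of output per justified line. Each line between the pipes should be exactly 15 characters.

Line 1: ['quick', 'early'] (min_width=11, slack=4)
Line 2: ['small', 'time', 'old'] (min_width=14, slack=1)
Line 3: ['bright', 'on'] (min_width=9, slack=6)
Line 4: ['festival', 'sun'] (min_width=12, slack=3)
Line 5: ['electric', 'salty'] (min_width=14, slack=1)
Line 6: ['is', 'bee', 'bean'] (min_width=11, slack=4)
Line 7: ['dinosaur', 'bread'] (min_width=14, slack=1)
Line 8: ['up', 'dust', 'tower'] (min_width=13, slack=2)

Answer: |quick     early|
|small  time old|
|bright       on|
|festival    sun|
|electric  salty|
|is   bee   bean|
|dinosaur  bread|
|up dust tower  |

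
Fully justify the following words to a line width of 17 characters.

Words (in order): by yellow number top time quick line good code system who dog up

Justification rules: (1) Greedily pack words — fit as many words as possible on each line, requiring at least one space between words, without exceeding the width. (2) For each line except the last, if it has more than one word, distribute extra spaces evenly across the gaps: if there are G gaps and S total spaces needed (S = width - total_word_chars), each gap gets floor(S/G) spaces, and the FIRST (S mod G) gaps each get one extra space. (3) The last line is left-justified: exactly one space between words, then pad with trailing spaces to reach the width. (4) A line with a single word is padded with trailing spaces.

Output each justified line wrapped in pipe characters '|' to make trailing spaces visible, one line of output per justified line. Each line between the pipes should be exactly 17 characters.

Answer: |by  yellow number|
|top   time  quick|
|line   good  code|
|system who dog up|

Derivation:
Line 1: ['by', 'yellow', 'number'] (min_width=16, slack=1)
Line 2: ['top', 'time', 'quick'] (min_width=14, slack=3)
Line 3: ['line', 'good', 'code'] (min_width=14, slack=3)
Line 4: ['system', 'who', 'dog', 'up'] (min_width=17, slack=0)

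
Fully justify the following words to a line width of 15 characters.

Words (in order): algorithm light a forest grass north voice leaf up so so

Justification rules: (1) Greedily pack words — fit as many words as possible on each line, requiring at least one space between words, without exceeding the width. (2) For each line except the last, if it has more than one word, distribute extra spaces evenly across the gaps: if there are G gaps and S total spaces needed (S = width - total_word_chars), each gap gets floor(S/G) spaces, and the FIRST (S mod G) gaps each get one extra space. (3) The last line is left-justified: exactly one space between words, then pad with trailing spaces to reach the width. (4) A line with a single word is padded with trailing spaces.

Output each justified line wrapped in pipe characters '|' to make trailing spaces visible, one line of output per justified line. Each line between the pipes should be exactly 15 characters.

Line 1: ['algorithm', 'light'] (min_width=15, slack=0)
Line 2: ['a', 'forest', 'grass'] (min_width=14, slack=1)
Line 3: ['north', 'voice'] (min_width=11, slack=4)
Line 4: ['leaf', 'up', 'so', 'so'] (min_width=13, slack=2)

Answer: |algorithm light|
|a  forest grass|
|north     voice|
|leaf up so so  |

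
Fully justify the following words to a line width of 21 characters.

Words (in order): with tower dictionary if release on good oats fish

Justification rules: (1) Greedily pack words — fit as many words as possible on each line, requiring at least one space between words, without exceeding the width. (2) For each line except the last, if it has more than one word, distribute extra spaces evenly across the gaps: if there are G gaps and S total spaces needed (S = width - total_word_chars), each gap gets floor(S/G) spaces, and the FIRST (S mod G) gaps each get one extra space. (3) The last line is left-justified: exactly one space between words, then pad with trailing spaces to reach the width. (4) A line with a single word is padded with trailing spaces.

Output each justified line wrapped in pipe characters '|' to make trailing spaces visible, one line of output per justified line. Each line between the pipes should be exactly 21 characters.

Answer: |with tower dictionary|
|if  release  on  good|
|oats fish            |

Derivation:
Line 1: ['with', 'tower', 'dictionary'] (min_width=21, slack=0)
Line 2: ['if', 'release', 'on', 'good'] (min_width=18, slack=3)
Line 3: ['oats', 'fish'] (min_width=9, slack=12)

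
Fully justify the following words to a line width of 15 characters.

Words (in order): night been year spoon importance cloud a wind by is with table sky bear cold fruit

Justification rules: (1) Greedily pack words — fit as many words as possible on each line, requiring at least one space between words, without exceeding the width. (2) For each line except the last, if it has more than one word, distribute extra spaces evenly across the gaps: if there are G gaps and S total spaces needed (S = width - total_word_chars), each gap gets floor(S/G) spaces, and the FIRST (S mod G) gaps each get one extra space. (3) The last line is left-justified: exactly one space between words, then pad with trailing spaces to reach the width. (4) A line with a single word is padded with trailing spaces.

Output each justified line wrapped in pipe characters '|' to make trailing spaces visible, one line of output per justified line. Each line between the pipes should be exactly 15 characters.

Answer: |night been year|
|spoon          |
|importance     |
|cloud a wind by|
|is  with  table|
|sky  bear  cold|
|fruit          |

Derivation:
Line 1: ['night', 'been', 'year'] (min_width=15, slack=0)
Line 2: ['spoon'] (min_width=5, slack=10)
Line 3: ['importance'] (min_width=10, slack=5)
Line 4: ['cloud', 'a', 'wind', 'by'] (min_width=15, slack=0)
Line 5: ['is', 'with', 'table'] (min_width=13, slack=2)
Line 6: ['sky', 'bear', 'cold'] (min_width=13, slack=2)
Line 7: ['fruit'] (min_width=5, slack=10)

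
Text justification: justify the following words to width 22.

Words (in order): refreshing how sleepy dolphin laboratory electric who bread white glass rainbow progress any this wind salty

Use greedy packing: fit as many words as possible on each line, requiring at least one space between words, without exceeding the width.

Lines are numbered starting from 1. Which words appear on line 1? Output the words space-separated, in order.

Answer: refreshing how sleepy

Derivation:
Line 1: ['refreshing', 'how', 'sleepy'] (min_width=21, slack=1)
Line 2: ['dolphin', 'laboratory'] (min_width=18, slack=4)
Line 3: ['electric', 'who', 'bread'] (min_width=18, slack=4)
Line 4: ['white', 'glass', 'rainbow'] (min_width=19, slack=3)
Line 5: ['progress', 'any', 'this', 'wind'] (min_width=22, slack=0)
Line 6: ['salty'] (min_width=5, slack=17)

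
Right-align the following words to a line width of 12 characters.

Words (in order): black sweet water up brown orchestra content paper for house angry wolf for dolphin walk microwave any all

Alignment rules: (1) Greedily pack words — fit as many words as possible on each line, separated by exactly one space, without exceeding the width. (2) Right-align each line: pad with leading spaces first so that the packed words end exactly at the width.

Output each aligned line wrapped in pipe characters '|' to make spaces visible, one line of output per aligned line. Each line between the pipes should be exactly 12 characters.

Answer: | black sweet|
|    water up|
|       brown|
|   orchestra|
|     content|
|   paper for|
| house angry|
|    wolf for|
|dolphin walk|
|   microwave|
|     any all|

Derivation:
Line 1: ['black', 'sweet'] (min_width=11, slack=1)
Line 2: ['water', 'up'] (min_width=8, slack=4)
Line 3: ['brown'] (min_width=5, slack=7)
Line 4: ['orchestra'] (min_width=9, slack=3)
Line 5: ['content'] (min_width=7, slack=5)
Line 6: ['paper', 'for'] (min_width=9, slack=3)
Line 7: ['house', 'angry'] (min_width=11, slack=1)
Line 8: ['wolf', 'for'] (min_width=8, slack=4)
Line 9: ['dolphin', 'walk'] (min_width=12, slack=0)
Line 10: ['microwave'] (min_width=9, slack=3)
Line 11: ['any', 'all'] (min_width=7, slack=5)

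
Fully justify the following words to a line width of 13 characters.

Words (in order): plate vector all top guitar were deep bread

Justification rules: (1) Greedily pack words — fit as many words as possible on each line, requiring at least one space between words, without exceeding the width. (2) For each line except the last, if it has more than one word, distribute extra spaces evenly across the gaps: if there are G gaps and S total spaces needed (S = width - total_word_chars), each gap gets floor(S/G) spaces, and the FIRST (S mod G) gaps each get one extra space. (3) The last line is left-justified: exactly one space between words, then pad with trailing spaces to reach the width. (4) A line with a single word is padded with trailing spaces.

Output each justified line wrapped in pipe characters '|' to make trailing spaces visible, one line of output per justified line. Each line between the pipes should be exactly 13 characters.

Answer: |plate  vector|
|all       top|
|guitar   were|
|deep bread   |

Derivation:
Line 1: ['plate', 'vector'] (min_width=12, slack=1)
Line 2: ['all', 'top'] (min_width=7, slack=6)
Line 3: ['guitar', 'were'] (min_width=11, slack=2)
Line 4: ['deep', 'bread'] (min_width=10, slack=3)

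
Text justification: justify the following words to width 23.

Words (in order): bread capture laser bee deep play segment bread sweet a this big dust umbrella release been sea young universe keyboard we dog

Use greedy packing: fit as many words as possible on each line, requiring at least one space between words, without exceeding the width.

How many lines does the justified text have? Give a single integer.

Line 1: ['bread', 'capture', 'laser', 'bee'] (min_width=23, slack=0)
Line 2: ['deep', 'play', 'segment', 'bread'] (min_width=23, slack=0)
Line 3: ['sweet', 'a', 'this', 'big', 'dust'] (min_width=21, slack=2)
Line 4: ['umbrella', 'release', 'been'] (min_width=21, slack=2)
Line 5: ['sea', 'young', 'universe'] (min_width=18, slack=5)
Line 6: ['keyboard', 'we', 'dog'] (min_width=15, slack=8)
Total lines: 6

Answer: 6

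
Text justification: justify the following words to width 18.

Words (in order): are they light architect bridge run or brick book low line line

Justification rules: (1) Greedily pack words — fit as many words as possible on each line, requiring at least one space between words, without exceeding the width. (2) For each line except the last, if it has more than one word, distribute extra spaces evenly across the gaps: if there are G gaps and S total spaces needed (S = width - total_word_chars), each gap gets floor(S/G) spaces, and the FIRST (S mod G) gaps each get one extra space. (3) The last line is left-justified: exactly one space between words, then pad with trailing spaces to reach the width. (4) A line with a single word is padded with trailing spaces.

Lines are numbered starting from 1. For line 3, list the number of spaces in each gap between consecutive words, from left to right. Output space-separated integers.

Answer: 2 1 1

Derivation:
Line 1: ['are', 'they', 'light'] (min_width=14, slack=4)
Line 2: ['architect', 'bridge'] (min_width=16, slack=2)
Line 3: ['run', 'or', 'brick', 'book'] (min_width=17, slack=1)
Line 4: ['low', 'line', 'line'] (min_width=13, slack=5)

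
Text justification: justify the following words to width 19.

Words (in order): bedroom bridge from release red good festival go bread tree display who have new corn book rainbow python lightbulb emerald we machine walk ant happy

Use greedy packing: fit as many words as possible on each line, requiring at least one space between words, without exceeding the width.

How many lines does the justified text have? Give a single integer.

Line 1: ['bedroom', 'bridge', 'from'] (min_width=19, slack=0)
Line 2: ['release', 'red', 'good'] (min_width=16, slack=3)
Line 3: ['festival', 'go', 'bread'] (min_width=17, slack=2)
Line 4: ['tree', 'display', 'who'] (min_width=16, slack=3)
Line 5: ['have', 'new', 'corn', 'book'] (min_width=18, slack=1)
Line 6: ['rainbow', 'python'] (min_width=14, slack=5)
Line 7: ['lightbulb', 'emerald'] (min_width=17, slack=2)
Line 8: ['we', 'machine', 'walk', 'ant'] (min_width=19, slack=0)
Line 9: ['happy'] (min_width=5, slack=14)
Total lines: 9

Answer: 9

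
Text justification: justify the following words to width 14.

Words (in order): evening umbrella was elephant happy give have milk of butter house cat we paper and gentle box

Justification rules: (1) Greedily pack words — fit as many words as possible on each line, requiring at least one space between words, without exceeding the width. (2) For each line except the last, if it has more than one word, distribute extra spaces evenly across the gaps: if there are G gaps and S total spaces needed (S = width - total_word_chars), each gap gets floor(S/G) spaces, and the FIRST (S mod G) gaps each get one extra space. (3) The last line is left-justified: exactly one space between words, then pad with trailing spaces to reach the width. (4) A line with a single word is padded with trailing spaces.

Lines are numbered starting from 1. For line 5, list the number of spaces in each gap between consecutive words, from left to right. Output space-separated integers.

Answer: 6

Derivation:
Line 1: ['evening'] (min_width=7, slack=7)
Line 2: ['umbrella', 'was'] (min_width=12, slack=2)
Line 3: ['elephant', 'happy'] (min_width=14, slack=0)
Line 4: ['give', 'have', 'milk'] (min_width=14, slack=0)
Line 5: ['of', 'butter'] (min_width=9, slack=5)
Line 6: ['house', 'cat', 'we'] (min_width=12, slack=2)
Line 7: ['paper', 'and'] (min_width=9, slack=5)
Line 8: ['gentle', 'box'] (min_width=10, slack=4)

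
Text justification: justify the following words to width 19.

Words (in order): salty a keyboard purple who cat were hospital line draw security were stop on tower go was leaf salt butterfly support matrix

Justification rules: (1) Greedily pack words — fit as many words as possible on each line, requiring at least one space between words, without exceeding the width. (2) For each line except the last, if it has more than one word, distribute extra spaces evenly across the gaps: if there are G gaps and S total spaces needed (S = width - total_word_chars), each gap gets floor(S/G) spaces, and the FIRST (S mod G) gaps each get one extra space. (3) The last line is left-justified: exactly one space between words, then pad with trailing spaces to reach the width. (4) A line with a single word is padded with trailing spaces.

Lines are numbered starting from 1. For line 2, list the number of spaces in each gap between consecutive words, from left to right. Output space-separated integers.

Line 1: ['salty', 'a', 'keyboard'] (min_width=16, slack=3)
Line 2: ['purple', 'who', 'cat', 'were'] (min_width=19, slack=0)
Line 3: ['hospital', 'line', 'draw'] (min_width=18, slack=1)
Line 4: ['security', 'were', 'stop'] (min_width=18, slack=1)
Line 5: ['on', 'tower', 'go', 'was'] (min_width=15, slack=4)
Line 6: ['leaf', 'salt', 'butterfly'] (min_width=19, slack=0)
Line 7: ['support', 'matrix'] (min_width=14, slack=5)

Answer: 1 1 1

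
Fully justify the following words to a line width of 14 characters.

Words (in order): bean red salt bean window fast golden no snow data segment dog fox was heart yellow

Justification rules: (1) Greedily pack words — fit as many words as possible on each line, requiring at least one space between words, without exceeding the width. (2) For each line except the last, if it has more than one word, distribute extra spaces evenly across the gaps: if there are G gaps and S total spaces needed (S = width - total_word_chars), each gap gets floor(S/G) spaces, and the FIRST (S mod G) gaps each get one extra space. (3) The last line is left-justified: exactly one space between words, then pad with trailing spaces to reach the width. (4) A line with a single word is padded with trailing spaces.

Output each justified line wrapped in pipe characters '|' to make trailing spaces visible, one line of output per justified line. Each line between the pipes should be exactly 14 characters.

Answer: |bean  red salt|
|bean    window|
|fast golden no|
|snow      data|
|segment    dog|
|fox  was heart|
|yellow        |

Derivation:
Line 1: ['bean', 'red', 'salt'] (min_width=13, slack=1)
Line 2: ['bean', 'window'] (min_width=11, slack=3)
Line 3: ['fast', 'golden', 'no'] (min_width=14, slack=0)
Line 4: ['snow', 'data'] (min_width=9, slack=5)
Line 5: ['segment', 'dog'] (min_width=11, slack=3)
Line 6: ['fox', 'was', 'heart'] (min_width=13, slack=1)
Line 7: ['yellow'] (min_width=6, slack=8)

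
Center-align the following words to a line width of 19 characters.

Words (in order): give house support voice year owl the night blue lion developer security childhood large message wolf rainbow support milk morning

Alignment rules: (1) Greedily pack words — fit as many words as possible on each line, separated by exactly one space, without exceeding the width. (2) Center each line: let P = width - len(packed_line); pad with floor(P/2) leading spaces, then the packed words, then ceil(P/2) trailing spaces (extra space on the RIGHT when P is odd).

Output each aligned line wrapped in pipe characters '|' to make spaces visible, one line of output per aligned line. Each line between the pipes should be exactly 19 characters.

Line 1: ['give', 'house', 'support'] (min_width=18, slack=1)
Line 2: ['voice', 'year', 'owl', 'the'] (min_width=18, slack=1)
Line 3: ['night', 'blue', 'lion'] (min_width=15, slack=4)
Line 4: ['developer', 'security'] (min_width=18, slack=1)
Line 5: ['childhood', 'large'] (min_width=15, slack=4)
Line 6: ['message', 'wolf'] (min_width=12, slack=7)
Line 7: ['rainbow', 'support'] (min_width=15, slack=4)
Line 8: ['milk', 'morning'] (min_width=12, slack=7)

Answer: |give house support |
|voice year owl the |
|  night blue lion  |
|developer security |
|  childhood large  |
|   message wolf    |
|  rainbow support  |
|   milk morning    |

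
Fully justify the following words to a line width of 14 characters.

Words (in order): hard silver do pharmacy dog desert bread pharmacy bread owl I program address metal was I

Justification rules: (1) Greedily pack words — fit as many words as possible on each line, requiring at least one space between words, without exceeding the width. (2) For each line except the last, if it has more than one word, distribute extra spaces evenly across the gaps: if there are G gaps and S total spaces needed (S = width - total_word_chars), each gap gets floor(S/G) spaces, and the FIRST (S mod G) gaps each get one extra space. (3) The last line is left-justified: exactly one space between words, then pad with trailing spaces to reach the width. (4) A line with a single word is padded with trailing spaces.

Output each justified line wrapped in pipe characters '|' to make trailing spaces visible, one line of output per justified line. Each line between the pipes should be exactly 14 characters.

Answer: |hard silver do|
|pharmacy   dog|
|desert   bread|
|pharmacy bread|
|owl  I program|
|address  metal|
|was I         |

Derivation:
Line 1: ['hard', 'silver', 'do'] (min_width=14, slack=0)
Line 2: ['pharmacy', 'dog'] (min_width=12, slack=2)
Line 3: ['desert', 'bread'] (min_width=12, slack=2)
Line 4: ['pharmacy', 'bread'] (min_width=14, slack=0)
Line 5: ['owl', 'I', 'program'] (min_width=13, slack=1)
Line 6: ['address', 'metal'] (min_width=13, slack=1)
Line 7: ['was', 'I'] (min_width=5, slack=9)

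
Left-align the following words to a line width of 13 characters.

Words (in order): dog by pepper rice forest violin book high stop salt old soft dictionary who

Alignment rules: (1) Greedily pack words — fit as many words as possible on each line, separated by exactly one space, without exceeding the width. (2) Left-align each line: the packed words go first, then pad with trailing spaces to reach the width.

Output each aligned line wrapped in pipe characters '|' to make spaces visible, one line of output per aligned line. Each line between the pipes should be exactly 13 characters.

Line 1: ['dog', 'by', 'pepper'] (min_width=13, slack=0)
Line 2: ['rice', 'forest'] (min_width=11, slack=2)
Line 3: ['violin', 'book'] (min_width=11, slack=2)
Line 4: ['high', 'stop'] (min_width=9, slack=4)
Line 5: ['salt', 'old', 'soft'] (min_width=13, slack=0)
Line 6: ['dictionary'] (min_width=10, slack=3)
Line 7: ['who'] (min_width=3, slack=10)

Answer: |dog by pepper|
|rice forest  |
|violin book  |
|high stop    |
|salt old soft|
|dictionary   |
|who          |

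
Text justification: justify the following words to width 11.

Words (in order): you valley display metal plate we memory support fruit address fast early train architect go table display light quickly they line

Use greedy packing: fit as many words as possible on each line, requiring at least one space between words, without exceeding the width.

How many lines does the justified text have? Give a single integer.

Answer: 15

Derivation:
Line 1: ['you', 'valley'] (min_width=10, slack=1)
Line 2: ['display'] (min_width=7, slack=4)
Line 3: ['metal', 'plate'] (min_width=11, slack=0)
Line 4: ['we', 'memory'] (min_width=9, slack=2)
Line 5: ['support'] (min_width=7, slack=4)
Line 6: ['fruit'] (min_width=5, slack=6)
Line 7: ['address'] (min_width=7, slack=4)
Line 8: ['fast', 'early'] (min_width=10, slack=1)
Line 9: ['train'] (min_width=5, slack=6)
Line 10: ['architect'] (min_width=9, slack=2)
Line 11: ['go', 'table'] (min_width=8, slack=3)
Line 12: ['display'] (min_width=7, slack=4)
Line 13: ['light'] (min_width=5, slack=6)
Line 14: ['quickly'] (min_width=7, slack=4)
Line 15: ['they', 'line'] (min_width=9, slack=2)
Total lines: 15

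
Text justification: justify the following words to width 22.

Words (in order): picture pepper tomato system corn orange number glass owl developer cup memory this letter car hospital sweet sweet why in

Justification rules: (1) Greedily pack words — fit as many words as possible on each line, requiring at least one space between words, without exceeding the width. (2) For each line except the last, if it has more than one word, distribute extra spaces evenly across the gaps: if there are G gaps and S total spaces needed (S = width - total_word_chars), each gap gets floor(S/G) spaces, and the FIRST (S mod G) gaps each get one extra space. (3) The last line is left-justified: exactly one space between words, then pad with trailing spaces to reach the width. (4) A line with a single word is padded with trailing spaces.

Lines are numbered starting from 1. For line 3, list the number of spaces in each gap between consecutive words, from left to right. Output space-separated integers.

Line 1: ['picture', 'pepper', 'tomato'] (min_width=21, slack=1)
Line 2: ['system', 'corn', 'orange'] (min_width=18, slack=4)
Line 3: ['number', 'glass', 'owl'] (min_width=16, slack=6)
Line 4: ['developer', 'cup', 'memory'] (min_width=20, slack=2)
Line 5: ['this', 'letter', 'car'] (min_width=15, slack=7)
Line 6: ['hospital', 'sweet', 'sweet'] (min_width=20, slack=2)
Line 7: ['why', 'in'] (min_width=6, slack=16)

Answer: 4 4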